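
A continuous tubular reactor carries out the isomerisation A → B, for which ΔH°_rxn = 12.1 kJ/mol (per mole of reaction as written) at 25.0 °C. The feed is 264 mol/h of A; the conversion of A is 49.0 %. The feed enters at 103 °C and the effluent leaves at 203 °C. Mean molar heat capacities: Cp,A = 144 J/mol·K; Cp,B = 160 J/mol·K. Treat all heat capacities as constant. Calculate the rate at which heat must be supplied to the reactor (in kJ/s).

Extent of reaction ξ = 0.490 × 264 = 129.36 mol/h
Reaction term: ξ·ΔH°_rxn = 129.36 × 12.1 = 1565.3 kJ/h
Sensible, feed 103→25 °C: -2965.2 kJ/h
Outlet flows (mol/h): A 134.64, B 129.36
Sensible, products 25→203 °C: 7135.3 kJ/h
Q = ΔH = 5735.3 kJ/h = 1.5931 kW
Heat supplied = 1.5931 kJ/s

Q_in = 1.59 kJ/s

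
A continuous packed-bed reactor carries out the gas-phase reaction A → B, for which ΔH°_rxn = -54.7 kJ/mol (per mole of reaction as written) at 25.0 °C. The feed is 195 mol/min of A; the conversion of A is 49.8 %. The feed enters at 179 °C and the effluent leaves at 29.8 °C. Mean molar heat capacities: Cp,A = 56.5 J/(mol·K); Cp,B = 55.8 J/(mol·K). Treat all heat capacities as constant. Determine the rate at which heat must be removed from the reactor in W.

Extent of reaction ξ = 0.498 × 195 = 97.11 mol/min
Reaction term: ξ·ΔH°_rxn = 97.11 × -54.7 = -5311.9 kJ/min
Sensible, feed 179→25 °C: -1696.7 kJ/min
Outlet flows (mol/min): A 97.89, B 97.11
Sensible, products 25→29.8 °C: 52.558 kJ/min
Q = ΔH = -6956.1 kJ/min = -115.93 kW
Heat removed = 115930 W

Q_out = 116000 W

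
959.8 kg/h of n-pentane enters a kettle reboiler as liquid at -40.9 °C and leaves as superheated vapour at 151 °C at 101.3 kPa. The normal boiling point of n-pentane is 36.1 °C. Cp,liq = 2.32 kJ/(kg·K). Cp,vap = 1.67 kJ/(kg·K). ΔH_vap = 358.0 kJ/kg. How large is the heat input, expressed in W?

Q = 194000 W

liquid -40.9→36.1 °C: 178.64 kJ/kg
vaporisation at 36.1 °C: 358 kJ/kg
vapour 36.1→151 °C: 191.88 kJ/kg
Δh = 178.64 + 358 + 191.88 = 728.52 kJ/kg
Q = ṁ·Δh = 959.8 kg/h × 728.52 kJ/kg = 699240 kJ/h
|Q| = 194.23 kW = 194230 W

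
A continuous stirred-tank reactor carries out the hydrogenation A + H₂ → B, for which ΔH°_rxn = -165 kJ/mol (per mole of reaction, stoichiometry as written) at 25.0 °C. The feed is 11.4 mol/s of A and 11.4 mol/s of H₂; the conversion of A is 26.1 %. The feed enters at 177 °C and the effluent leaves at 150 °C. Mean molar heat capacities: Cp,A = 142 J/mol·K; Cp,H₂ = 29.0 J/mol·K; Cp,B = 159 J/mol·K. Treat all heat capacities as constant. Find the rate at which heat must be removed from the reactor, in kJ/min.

Extent of reaction ξ = 0.261 × 11.4 = 2.9754 mol/s
Reaction term: ξ·ΔH°_rxn = 2.9754 × -165 = -490.94 kJ/s
Sensible, feed 177→25 °C: -296.31 kJ/s
Outlet flows (mol/s): A 8.4246, H₂ 8.4246, B 2.9754
Sensible, products 25→150 °C: 239.21 kJ/s
Q = ΔH = -548.04 kJ/s = -548.04 kW
Heat removed = 32882 kJ/min

Q_out = 32900 kJ/min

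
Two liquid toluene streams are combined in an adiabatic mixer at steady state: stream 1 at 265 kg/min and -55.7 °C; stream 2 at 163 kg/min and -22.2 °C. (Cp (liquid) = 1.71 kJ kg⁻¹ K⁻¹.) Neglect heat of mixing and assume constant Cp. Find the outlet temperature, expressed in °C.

T_out = -42.9 °C

Adiabatic, steady state ⇒ Σ ṁᵢCp,ᵢ(T_out − Tᵢ) = 0
Σ ṁᵢCp,ᵢTᵢ = 265×1.71×-55.7 + 163×1.71×-22.2 = -31428
Σ ṁᵢCp,ᵢ = 265×1.71 + 163×1.71 = 731.88
T_out = -31428 / 731.88 = -42.942 °C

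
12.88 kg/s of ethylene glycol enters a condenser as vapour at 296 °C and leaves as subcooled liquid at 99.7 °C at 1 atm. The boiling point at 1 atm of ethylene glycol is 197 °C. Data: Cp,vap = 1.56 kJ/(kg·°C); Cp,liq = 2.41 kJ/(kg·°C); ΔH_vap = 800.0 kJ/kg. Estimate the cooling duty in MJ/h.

Q_c = 55100 MJ/h

vapour 296→197 °C: -154.44 kJ/kg
condensation at 197 °C: -800 kJ/kg
liquid 197→99.7 °C: -234.49 kJ/kg
Δh = -154.44 + -800 + -234.49 = -1188.9 kJ/kg
Q = ṁ·Δh = 12.88 kg/s × -1188.9 kJ/kg = -15313 kJ/s
|Q| = 15313 kW = 55128 MJ/h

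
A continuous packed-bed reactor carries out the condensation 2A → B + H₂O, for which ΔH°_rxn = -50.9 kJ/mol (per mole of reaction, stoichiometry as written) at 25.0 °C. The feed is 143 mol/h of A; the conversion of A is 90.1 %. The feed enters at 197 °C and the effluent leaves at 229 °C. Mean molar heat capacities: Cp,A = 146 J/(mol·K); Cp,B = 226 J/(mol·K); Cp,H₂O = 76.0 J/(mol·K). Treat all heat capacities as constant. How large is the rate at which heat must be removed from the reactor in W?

Q_out = 689 W

Extent of reaction ξ = 0.901 × 143 / 2 = 64.421 mol/h
Reaction term: ξ·ΔH°_rxn = 64.421 × -50.9 = -3279.1 kJ/h
Sensible, feed 197→25 °C: -3591 kJ/h
Outlet flows (mol/h): A 14.157, B 64.421, H₂O 64.421
Sensible, products 25→229 °C: 4390.5 kJ/h
Q = ΔH = -2479.5 kJ/h = -0.68876 kW
Heat removed = 688.76 W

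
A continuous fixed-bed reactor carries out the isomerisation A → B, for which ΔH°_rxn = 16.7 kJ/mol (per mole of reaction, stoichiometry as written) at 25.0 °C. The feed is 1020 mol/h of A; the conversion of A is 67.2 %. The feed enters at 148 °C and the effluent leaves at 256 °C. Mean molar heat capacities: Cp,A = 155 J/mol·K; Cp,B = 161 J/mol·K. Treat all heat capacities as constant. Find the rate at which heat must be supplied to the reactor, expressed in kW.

Q_in = 8.19 kW

Extent of reaction ξ = 0.672 × 1020 = 685.44 mol/h
Reaction term: ξ·ΔH°_rxn = 685.44 × 16.7 = 11447 kJ/h
Sensible, feed 148→25 °C: -19446 kJ/h
Outlet flows (mol/h): A 334.56, B 685.44
Sensible, products 25→256 °C: 37471 kJ/h
Q = ΔH = 29472 kJ/h = 8.1866 kW
Heat supplied = 8.1866 kW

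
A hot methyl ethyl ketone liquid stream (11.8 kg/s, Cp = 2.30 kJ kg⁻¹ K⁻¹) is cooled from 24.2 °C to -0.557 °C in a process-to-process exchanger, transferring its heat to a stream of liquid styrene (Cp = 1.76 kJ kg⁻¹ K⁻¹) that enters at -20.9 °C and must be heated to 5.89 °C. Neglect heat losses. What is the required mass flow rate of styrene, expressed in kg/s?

Heat released by hot stream: Q = 11.8 × 2.30 × (24.2 − -0.557) = 671.9 kJ/s
Energy balance on cold side (adiabatic exchanger): Q = ṁ_c·Cp_c·(T_c,out − T_c,in)
ṁ_c = 671.9 / [1.76 × (5.89 − -20.9)] = 14.25 kg/s

ṁ_c = 14.3 kg/s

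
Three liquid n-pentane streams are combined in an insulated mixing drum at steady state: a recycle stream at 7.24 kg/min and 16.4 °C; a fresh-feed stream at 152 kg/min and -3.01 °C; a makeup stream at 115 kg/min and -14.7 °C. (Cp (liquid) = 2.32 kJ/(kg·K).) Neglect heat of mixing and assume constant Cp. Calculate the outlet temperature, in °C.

T_out = -7.40 °C

Energy balance with Q = 0: Σ ṁᵢCp,ᵢ(T_out − Tᵢ) = 0
Σ ṁᵢCp,ᵢTᵢ = 7.24×2.32×16.4 + 152×2.32×-3.01 + 115×2.32×-14.7 = -4707.9
Σ ṁᵢCp,ᵢ = 7.24×2.32 + 152×2.32 + 115×2.32 = 636.24
T_out = -4707.9 / 636.24 = -7.3997 °C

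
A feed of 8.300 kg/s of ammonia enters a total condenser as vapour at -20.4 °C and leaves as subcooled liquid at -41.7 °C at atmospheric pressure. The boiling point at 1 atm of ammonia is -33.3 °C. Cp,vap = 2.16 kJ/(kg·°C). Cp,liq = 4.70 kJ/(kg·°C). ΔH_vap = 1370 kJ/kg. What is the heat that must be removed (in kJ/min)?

Q_c = 716000 kJ/min

vapour -20.4→-33.3 °C: -27.864 kJ/kg
condensation at -33.3 °C: -1370 kJ/kg
liquid -33.3→-41.7 °C: -39.48 kJ/kg
Δh = -27.864 + -1370 + -39.48 = -1437.3 kJ/kg
Q = ṁ·Δh = 8.300 kg/s × -1437.3 kJ/kg = -11930 kJ/s
|Q| = 11930 kW = 715800 kJ/min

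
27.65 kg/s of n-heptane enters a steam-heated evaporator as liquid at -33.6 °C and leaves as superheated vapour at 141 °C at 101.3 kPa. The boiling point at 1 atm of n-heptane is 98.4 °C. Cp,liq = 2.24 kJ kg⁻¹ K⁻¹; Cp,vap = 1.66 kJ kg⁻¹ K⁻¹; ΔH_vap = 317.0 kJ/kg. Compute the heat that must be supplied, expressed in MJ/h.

liquid -33.6→98.4 °C: 295.68 kJ/kg
vaporisation at 98.4 °C: 317 kJ/kg
vapour 98.4→141 °C: 70.716 kJ/kg
Δh = 295.68 + 317 + 70.716 = 683.4 kJ/kg
Q = ṁ·Δh = 27.65 kg/s × 683.4 kJ/kg = 18896 kJ/s
|Q| = 18896 kW = 68025 MJ/h

Q = 68000 MJ/h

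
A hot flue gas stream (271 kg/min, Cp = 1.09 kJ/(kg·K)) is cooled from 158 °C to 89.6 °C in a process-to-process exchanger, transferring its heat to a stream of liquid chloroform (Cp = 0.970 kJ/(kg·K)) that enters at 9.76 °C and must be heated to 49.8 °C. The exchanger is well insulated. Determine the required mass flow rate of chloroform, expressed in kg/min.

ṁ_c = 520 kg/min

Heat released by hot stream: Q = 271 × 1.09 × (158 − 89.6) = 20205 kJ/min
Energy balance on cold side (adiabatic exchanger): Q = ṁ_c·Cp_c·(T_c,out − T_c,in)
ṁ_c = 20205 / [0.970 × (49.8 − 9.76)] = 520.22 kg/min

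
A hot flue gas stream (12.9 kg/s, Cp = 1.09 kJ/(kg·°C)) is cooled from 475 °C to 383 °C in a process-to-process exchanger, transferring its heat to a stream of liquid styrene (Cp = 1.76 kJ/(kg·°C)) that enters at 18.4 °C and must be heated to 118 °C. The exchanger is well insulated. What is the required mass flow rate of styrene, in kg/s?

ṁ_c = 7.38 kg/s

Heat released by hot stream: Q = 12.9 × 1.09 × (475 − 383) = 1293.6 kJ/s
Energy balance on cold side (adiabatic exchanger): Q = ṁ_c·Cp_c·(T_c,out − T_c,in)
ṁ_c = 1293.6 / [1.76 × (118 − 18.4)] = 7.3796 kg/s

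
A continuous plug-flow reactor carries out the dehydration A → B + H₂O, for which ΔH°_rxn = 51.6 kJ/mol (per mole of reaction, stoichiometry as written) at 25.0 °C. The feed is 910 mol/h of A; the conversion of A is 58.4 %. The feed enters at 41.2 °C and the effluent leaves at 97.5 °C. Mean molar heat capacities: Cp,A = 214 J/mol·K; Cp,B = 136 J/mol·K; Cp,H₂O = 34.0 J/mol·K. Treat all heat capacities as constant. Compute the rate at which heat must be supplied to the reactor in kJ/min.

Extent of reaction ξ = 0.584 × 910 = 531.44 mol/h
Reaction term: ξ·ΔH°_rxn = 531.44 × 51.6 = 27422 kJ/h
Sensible, feed 41.2→25 °C: -3154.8 kJ/h
Outlet flows (mol/h): A 378.56, B 531.44, H₂O 531.44
Sensible, products 25→97.5 °C: 12423 kJ/h
Q = ΔH = 36691 kJ/h = 10.192 kW
Heat supplied = 611.51 kJ/min

Q_in = 612 kJ/min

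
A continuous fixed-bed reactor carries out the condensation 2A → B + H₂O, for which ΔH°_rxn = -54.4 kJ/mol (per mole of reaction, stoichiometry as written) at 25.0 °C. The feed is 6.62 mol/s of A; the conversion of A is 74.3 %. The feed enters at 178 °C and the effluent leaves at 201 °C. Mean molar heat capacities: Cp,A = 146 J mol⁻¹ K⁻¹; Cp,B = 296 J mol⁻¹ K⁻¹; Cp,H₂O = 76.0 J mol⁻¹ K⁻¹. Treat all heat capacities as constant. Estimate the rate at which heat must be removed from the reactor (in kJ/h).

Q_out = 277000 kJ/h

Extent of reaction ξ = 0.743 × 6.62 / 2 = 2.4593 mol/s
Reaction term: ξ·ΔH°_rxn = 2.4593 × -54.4 = -133.79 kJ/s
Sensible, feed 178→25 °C: -147.88 kJ/s
Outlet flows (mol/s): A 1.7013, B 2.4593, H₂O 2.4593
Sensible, products 25→201 °C: 204.73 kJ/s
Q = ΔH = -76.93 kJ/s = -76.93 kW
Heat removed = 276950 kJ/h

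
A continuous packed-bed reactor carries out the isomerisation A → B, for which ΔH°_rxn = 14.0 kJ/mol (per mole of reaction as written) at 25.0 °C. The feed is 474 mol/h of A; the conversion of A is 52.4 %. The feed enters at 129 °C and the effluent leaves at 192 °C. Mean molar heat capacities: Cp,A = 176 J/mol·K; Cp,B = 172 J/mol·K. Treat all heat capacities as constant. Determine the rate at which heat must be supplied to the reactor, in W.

Extent of reaction ξ = 0.524 × 474 = 248.38 mol/h
Reaction term: ξ·ΔH°_rxn = 248.38 × 14.0 = 3477.3 kJ/h
Sensible, feed 129→25 °C: -8676.1 kJ/h
Outlet flows (mol/h): A 225.62, B 248.38
Sensible, products 25→192 °C: 13766 kJ/h
Q = ΔH = 8567.1 kJ/h = 2.3797 kW
Heat supplied = 2379.7 W

Q_in = 2380 W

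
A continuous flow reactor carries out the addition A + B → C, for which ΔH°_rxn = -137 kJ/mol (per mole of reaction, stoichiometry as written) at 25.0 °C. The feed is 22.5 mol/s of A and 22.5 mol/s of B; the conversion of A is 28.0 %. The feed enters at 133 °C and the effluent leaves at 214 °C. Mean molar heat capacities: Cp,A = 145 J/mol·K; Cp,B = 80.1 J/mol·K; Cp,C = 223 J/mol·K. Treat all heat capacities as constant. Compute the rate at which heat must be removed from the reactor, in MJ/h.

Q_out = 1640 MJ/h

Extent of reaction ξ = 0.280 × 22.5 = 6.3 mol/s
Reaction term: ξ·ΔH°_rxn = 6.3 × -137 = -863.1 kJ/s
Sensible, feed 133→25 °C: -546.99 kJ/s
Outlet flows (mol/s): A 16.2, B 16.2, C 6.3
Sensible, products 25→214 °C: 954.74 kJ/s
Q = ΔH = -455.36 kJ/s = -455.36 kW
Heat removed = 1639.3 MJ/h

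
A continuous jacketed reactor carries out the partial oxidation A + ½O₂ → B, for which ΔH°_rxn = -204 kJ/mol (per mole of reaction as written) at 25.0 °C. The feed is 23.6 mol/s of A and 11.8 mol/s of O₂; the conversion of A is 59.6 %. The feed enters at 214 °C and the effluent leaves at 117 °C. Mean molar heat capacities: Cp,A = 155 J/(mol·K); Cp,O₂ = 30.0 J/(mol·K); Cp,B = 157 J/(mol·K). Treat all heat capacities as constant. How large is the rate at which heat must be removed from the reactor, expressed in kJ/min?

Q_out = 197000 kJ/min

Extent of reaction ξ = 0.596 × 23.6 = 14.066 mol/s
Reaction term: ξ·ΔH°_rxn = 14.066 × -204 = -2869.4 kJ/s
Sensible, feed 214→25 °C: -758.27 kJ/s
Outlet flows (mol/s): A 9.5344, O₂ 4.7672, B 14.066
Sensible, products 25→117 °C: 352.28 kJ/s
Q = ΔH = -3275.4 kJ/s = -3275.4 kW
Heat removed = 196520 kJ/min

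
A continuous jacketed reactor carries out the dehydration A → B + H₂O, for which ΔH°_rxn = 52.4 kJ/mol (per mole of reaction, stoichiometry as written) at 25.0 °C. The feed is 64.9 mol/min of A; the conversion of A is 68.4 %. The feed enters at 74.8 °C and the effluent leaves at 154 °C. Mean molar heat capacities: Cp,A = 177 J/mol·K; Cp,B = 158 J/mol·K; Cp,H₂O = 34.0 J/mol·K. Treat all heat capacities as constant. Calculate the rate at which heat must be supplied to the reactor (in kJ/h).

Q_in = 199000 kJ/h

Extent of reaction ξ = 0.684 × 64.9 = 44.392 mol/min
Reaction term: ξ·ΔH°_rxn = 44.392 × 52.4 = 2326.1 kJ/min
Sensible, feed 74.8→25 °C: -572.07 kJ/min
Outlet flows (mol/min): A 20.508, B 44.392, H₂O 44.392
Sensible, products 25→154 °C: 1567.8 kJ/min
Q = ΔH = 3321.8 kJ/min = 55.364 kW
Heat supplied = 199310 kJ/h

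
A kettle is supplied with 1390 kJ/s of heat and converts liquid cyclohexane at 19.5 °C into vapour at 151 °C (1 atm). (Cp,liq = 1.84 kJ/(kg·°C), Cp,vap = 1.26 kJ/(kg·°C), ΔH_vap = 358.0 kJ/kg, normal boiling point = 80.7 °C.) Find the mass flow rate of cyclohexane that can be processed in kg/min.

ṁ = 149 kg/min

Δh = 1.84×(80.7−19.5) + 358.0 + 1.26×(151−80.7) = 559.19 kJ/kg
Q = 1390 kJ/s = 1390 kJ/s = 83400 kJ/min
ṁ = Q/Δh = 83400 / 559.19 = 149.15 kg/min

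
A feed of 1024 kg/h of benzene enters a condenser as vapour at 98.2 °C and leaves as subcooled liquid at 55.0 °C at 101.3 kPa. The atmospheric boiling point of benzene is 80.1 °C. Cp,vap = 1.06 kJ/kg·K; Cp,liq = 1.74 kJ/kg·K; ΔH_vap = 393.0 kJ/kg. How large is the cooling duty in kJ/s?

Q_c = 130 kJ/s

vapour 98.2→80.1 °C: -19.186 kJ/kg
condensation at 80.1 °C: -393 kJ/kg
liquid 80.1→55.0 °C: -43.674 kJ/kg
Δh = -19.186 + -393 + -43.674 = -455.86 kJ/kg
Q = ṁ·Δh = 1024 kg/h × -455.86 kJ/kg = -466800 kJ/h
|Q| = 129.67 kW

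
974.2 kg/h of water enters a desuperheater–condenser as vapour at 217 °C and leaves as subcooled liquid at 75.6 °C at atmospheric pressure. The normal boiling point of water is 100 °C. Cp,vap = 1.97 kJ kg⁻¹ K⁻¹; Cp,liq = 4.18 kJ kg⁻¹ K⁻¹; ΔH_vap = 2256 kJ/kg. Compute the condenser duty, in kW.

Q_c = 700 kW

vapour 217→100 °C: -230.49 kJ/kg
condensation at 100 °C: -2256 kJ/kg
liquid 100→75.6 °C: -101.99 kJ/kg
Δh = -230.49 + -2256 + -101.99 = -2588.5 kJ/kg
Q = ṁ·Δh = 974.2 kg/h × -2588.5 kJ/kg = -2.5217e+06 kJ/h
|Q| = 700.47 kW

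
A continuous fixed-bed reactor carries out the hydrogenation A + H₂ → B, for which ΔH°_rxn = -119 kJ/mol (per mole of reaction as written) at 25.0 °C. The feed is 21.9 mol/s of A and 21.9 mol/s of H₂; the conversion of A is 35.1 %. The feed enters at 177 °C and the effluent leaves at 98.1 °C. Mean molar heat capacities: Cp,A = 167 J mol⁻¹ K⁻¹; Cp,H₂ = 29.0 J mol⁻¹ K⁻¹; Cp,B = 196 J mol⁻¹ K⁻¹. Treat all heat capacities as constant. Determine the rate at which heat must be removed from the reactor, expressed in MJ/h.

Q_out = 4510 MJ/h

Extent of reaction ξ = 0.351 × 21.9 = 7.6869 mol/s
Reaction term: ξ·ΔH°_rxn = 7.6869 × -119 = -914.74 kJ/s
Sensible, feed 177→25 °C: -652.44 kJ/s
Outlet flows (mol/s): A 14.213, H₂ 14.213, B 7.6869
Sensible, products 25→98.1 °C: 313.77 kJ/s
Q = ΔH = -1253.4 kJ/s = -1253.4 kW
Heat removed = 4512.3 MJ/h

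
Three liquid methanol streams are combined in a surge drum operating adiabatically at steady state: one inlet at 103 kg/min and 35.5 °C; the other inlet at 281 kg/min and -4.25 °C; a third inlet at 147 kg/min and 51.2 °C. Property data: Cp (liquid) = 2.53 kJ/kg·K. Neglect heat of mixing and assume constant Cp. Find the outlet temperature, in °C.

No heat crosses the boundary, so H_out = H_in.
T_out = Σ ṁᵢCp,ᵢTᵢ / Σ ṁᵢCp,ᵢ
      = 25271 / 1343.4 = 18.811 °C

T_out = 18.8 °C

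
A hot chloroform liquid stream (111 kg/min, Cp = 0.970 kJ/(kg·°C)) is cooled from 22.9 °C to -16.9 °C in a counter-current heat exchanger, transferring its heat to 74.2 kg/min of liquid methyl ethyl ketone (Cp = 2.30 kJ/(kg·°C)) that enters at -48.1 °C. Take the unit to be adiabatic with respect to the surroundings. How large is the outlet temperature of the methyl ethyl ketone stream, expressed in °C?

T_c,out = -23.0 °C

Heat released by hot stream: Q = 111 × 0.970 × (22.9 − -16.9) = 4285.3 kJ/min
Energy balance on cold side (adiabatic exchanger): Q = ṁ_c·Cp_c·(T_c,out − T_c,in)
T_c,out = -48.1 + 4285.3/(74.2 × 2.30) = -22.99 °C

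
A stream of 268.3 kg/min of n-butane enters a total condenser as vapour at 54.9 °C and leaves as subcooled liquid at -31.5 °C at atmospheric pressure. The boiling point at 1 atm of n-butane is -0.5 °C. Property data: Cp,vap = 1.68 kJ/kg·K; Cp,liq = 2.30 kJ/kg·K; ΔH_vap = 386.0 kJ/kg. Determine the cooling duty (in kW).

vapour 54.9→-0.5 °C: -93.072 kJ/kg
condensation at -0.5 °C: -386 kJ/kg
liquid -0.5→-31.5 °C: -71.3 kJ/kg
Δh = -93.072 + -386 + -71.3 = -550.37 kJ/kg
Q = ṁ·Δh = 268.3 kg/min × -550.37 kJ/kg = -147660 kJ/min
|Q| = 2461.1 kW

Q_c = 2460 kW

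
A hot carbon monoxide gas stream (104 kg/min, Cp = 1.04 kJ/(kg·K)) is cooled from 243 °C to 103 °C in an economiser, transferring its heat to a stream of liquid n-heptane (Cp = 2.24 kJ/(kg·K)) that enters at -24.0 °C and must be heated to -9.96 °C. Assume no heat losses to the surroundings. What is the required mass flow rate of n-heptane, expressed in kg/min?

Heat released by hot stream: Q = 104 × 1.04 × (243 − 103) = 15142 kJ/min
Energy balance on cold side (adiabatic exchanger): Q = ṁ_c·Cp_c·(T_c,out − T_c,in)
ṁ_c = 15142 / [2.24 × (-9.96 − -24.0)] = 481.48 kg/min

ṁ_c = 481 kg/min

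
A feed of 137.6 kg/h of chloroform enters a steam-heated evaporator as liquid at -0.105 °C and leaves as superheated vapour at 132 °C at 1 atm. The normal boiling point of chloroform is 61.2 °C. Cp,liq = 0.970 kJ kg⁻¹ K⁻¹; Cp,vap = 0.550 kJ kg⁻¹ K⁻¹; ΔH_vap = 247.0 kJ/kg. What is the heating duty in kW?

liquid -0.105→61.2 °C: 59.466 kJ/kg
vaporisation at 61.2 °C: 247 kJ/kg
vapour 61.2→132 °C: 38.94 kJ/kg
Δh = 59.466 + 247 + 38.94 = 345.41 kJ/kg
Q = ṁ·Δh = 137.6 kg/h × 345.41 kJ/kg = 47528 kJ/h
|Q| = 13.202 kW

Q = 13.2 kW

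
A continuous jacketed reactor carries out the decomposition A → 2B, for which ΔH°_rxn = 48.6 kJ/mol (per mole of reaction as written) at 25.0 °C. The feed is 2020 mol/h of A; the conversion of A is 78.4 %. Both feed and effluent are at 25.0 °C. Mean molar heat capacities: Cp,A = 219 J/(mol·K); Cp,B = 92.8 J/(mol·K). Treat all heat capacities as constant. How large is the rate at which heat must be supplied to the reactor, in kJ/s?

Q_in = 21.4 kJ/s

Extent of reaction ξ = 0.784 × 2020 = 1583.7 mol/h
Reaction term: ξ·ΔH°_rxn = 1583.7 × 48.6 = 76967 kJ/h
Q = ΔH = 76967 kJ/h = 21.38 kW
Heat supplied = 21.38 kJ/s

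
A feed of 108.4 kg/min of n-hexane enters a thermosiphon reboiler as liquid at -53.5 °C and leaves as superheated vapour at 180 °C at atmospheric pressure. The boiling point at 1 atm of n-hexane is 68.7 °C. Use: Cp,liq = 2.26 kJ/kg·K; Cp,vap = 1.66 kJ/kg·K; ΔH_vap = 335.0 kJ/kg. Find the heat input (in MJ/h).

liquid -53.5→68.7 °C: 276.17 kJ/kg
vaporisation at 68.7 °C: 335 kJ/kg
vapour 68.7→180 °C: 184.76 kJ/kg
Δh = 276.17 + 335 + 184.76 = 795.93 kJ/kg
Q = ṁ·Δh = 108.4 kg/min × 795.93 kJ/kg = 86279 kJ/min
|Q| = 1438 kW = 5176.7 MJ/h

Q = 5180 MJ/h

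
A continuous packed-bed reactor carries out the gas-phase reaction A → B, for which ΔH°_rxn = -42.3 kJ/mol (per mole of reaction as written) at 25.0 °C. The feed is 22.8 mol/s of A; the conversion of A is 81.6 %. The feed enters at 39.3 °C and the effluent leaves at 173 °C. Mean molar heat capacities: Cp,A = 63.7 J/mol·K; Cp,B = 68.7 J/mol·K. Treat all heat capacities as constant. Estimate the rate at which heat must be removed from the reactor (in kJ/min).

Extent of reaction ξ = 0.816 × 22.8 = 18.605 mol/s
Reaction term: ξ·ΔH°_rxn = 18.605 × -42.3 = -786.98 kJ/s
Sensible, feed 39.3→25 °C: -20.769 kJ/s
Outlet flows (mol/s): A 4.1952, B 18.605
Sensible, products 25→173 °C: 228.72 kJ/s
Q = ΔH = -579.03 kJ/s = -579.03 kW
Heat removed = 34742 kJ/min

Q_out = 34700 kJ/min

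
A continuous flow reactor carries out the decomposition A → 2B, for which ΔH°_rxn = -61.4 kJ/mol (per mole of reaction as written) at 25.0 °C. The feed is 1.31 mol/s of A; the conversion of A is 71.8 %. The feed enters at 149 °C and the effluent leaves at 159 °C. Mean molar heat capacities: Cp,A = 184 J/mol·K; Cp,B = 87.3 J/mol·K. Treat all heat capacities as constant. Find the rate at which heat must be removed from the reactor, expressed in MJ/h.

Extent of reaction ξ = 0.718 × 1.31 = 0.94058 mol/s
Reaction term: ξ·ΔH°_rxn = 0.94058 × -61.4 = -57.752 kJ/s
Sensible, feed 149→25 °C: -29.889 kJ/s
Outlet flows (mol/s): A 0.36942, B 1.8812
Sensible, products 25→159 °C: 31.115 kJ/s
Q = ΔH = -56.526 kJ/s = -56.526 kW
Heat removed = 203.49 MJ/h

Q_out = 203 MJ/h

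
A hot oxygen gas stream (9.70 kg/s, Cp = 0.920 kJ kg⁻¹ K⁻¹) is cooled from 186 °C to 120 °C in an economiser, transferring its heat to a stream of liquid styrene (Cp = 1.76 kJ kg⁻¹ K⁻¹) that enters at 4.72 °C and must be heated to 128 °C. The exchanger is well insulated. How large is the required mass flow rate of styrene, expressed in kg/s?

ṁ_c = 2.71 kg/s

Heat released by hot stream: Q = 9.70 × 0.920 × (186 − 120) = 588.98 kJ/s
Energy balance on cold side (adiabatic exchanger): Q = ṁ_c·Cp_c·(T_c,out − T_c,in)
ṁ_c = 588.98 / [1.76 × (128 − 4.72)] = 2.7146 kg/s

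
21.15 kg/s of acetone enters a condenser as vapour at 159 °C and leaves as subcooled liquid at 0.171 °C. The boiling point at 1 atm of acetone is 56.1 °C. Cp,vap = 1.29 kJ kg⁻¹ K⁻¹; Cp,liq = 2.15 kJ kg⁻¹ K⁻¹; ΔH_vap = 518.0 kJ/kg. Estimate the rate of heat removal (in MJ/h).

Q_c = 58700 MJ/h

vapour 159→56.1 °C: -132.74 kJ/kg
condensation at 56.1 °C: -518 kJ/kg
liquid 56.1→0.171 °C: -120.25 kJ/kg
Δh = -132.74 + -518 + -120.25 = -770.99 kJ/kg
Q = ṁ·Δh = 21.15 kg/s × -770.99 kJ/kg = -16306 kJ/s
|Q| = 16306 kW = 58703 MJ/h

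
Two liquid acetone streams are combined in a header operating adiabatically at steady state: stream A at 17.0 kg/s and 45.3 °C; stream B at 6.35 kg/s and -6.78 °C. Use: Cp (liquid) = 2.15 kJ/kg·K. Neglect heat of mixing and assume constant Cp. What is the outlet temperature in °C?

No heat crosses the boundary, so H_out = H_in.
Σ ṁᵢCp,ᵢTᵢ = 17.0×2.15×45.3 + 6.35×2.15×-6.78 = 1563.2
Σ ṁᵢCp,ᵢ = 17.0×2.15 + 6.35×2.15 = 50.202
T_out = 1563.2 / 50.202 = 31.137 °C

T_out = 31.1 °C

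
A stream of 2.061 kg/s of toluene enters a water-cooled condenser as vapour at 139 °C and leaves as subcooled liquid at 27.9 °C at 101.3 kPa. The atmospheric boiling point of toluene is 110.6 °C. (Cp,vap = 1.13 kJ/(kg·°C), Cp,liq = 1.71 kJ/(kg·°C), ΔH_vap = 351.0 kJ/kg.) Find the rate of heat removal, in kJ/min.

Q_c = 64900 kJ/min

vapour 139→110.6 °C: -32.092 kJ/kg
condensation at 110.6 °C: -351 kJ/kg
liquid 110.6→27.9 °C: -141.42 kJ/kg
Δh = -32.092 + -351 + -141.42 = -524.51 kJ/kg
Q = ṁ·Δh = 2.061 kg/s × -524.51 kJ/kg = -1081 kJ/s
|Q| = 1081 kW = 64861 kJ/min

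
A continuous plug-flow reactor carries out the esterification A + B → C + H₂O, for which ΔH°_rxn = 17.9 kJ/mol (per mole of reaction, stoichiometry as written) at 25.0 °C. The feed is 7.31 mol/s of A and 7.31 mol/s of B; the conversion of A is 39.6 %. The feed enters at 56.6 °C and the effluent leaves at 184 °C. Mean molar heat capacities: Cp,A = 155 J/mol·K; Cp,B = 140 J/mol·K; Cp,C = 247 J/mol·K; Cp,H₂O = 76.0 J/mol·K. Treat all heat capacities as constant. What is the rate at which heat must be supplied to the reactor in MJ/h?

Q_in = 1220 MJ/h

Extent of reaction ξ = 0.396 × 7.31 = 2.8948 mol/s
Reaction term: ξ·ΔH°_rxn = 2.8948 × 17.9 = 51.816 kJ/s
Sensible, feed 56.6→25 °C: -68.144 kJ/s
Outlet flows (mol/s): A 4.4152, B 4.4152, C 2.8948, H₂O 2.8948
Sensible, products 25→184 °C: 355.76 kJ/s
Q = ΔH = 339.44 kJ/s = 339.44 kW
Heat supplied = 1222 MJ/h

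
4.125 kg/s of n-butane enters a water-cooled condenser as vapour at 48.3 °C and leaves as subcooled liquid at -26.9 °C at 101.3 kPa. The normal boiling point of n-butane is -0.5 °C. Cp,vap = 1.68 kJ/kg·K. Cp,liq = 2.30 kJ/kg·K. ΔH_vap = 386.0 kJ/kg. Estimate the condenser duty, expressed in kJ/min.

Q_c = 131000 kJ/min

vapour 48.3→-0.5 °C: -81.984 kJ/kg
condensation at -0.5 °C: -386 kJ/kg
liquid -0.5→-26.9 °C: -60.72 kJ/kg
Δh = -81.984 + -386 + -60.72 = -528.7 kJ/kg
Q = ṁ·Δh = 4.125 kg/s × -528.7 kJ/kg = -2180.9 kJ/s
|Q| = 2180.9 kW = 130850 kJ/min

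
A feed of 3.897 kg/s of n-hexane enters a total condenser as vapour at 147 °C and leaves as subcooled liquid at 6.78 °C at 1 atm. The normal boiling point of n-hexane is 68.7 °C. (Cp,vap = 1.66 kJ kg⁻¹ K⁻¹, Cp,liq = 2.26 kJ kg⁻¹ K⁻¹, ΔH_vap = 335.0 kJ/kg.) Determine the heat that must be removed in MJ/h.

Q_c = 8490 MJ/h

vapour 147→68.7 °C: -129.98 kJ/kg
condensation at 68.7 °C: -335 kJ/kg
liquid 68.7→6.78 °C: -139.94 kJ/kg
Δh = -129.98 + -335 + -139.94 = -604.92 kJ/kg
Q = ṁ·Δh = 3.897 kg/s × -604.92 kJ/kg = -2357.4 kJ/s
|Q| = 2357.4 kW = 8486.5 MJ/h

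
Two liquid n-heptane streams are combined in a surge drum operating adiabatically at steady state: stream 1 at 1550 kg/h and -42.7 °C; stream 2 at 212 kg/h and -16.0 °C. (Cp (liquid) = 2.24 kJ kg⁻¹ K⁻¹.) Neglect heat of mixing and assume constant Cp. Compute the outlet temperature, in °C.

T_out = -39.5 °C

Energy balance with Q = 0: Σ ṁᵢCp,ᵢ(T_out − Tᵢ) = 0
T_out = Σ ṁᵢCp,ᵢTᵢ / Σ ṁᵢCp,ᵢ
      = -155850 / 3946.9 = -39.488 °C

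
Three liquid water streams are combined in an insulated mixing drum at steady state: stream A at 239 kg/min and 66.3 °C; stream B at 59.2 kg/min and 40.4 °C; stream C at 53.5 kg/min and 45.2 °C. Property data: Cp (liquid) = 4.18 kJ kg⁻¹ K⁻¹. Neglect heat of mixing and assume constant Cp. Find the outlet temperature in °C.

Energy balance with Q = 0: Σ ṁᵢCp,ᵢ(T_out − Tᵢ) = 0
T_out = Σ ṁᵢCp,ᵢTᵢ / Σ ṁᵢCp,ᵢ
      = 86340 / 1470.1 = 58.731 °C

T_out = 58.7 °C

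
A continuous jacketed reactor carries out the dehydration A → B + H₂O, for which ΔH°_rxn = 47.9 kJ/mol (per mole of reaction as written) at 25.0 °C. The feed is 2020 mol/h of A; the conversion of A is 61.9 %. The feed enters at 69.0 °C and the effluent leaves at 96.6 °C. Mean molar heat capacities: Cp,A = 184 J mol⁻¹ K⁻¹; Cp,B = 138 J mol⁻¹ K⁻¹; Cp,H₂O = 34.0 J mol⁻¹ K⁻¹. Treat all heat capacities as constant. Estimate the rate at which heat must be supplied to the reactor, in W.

Q_in = 19200 W

Extent of reaction ξ = 0.619 × 2020 = 1250.4 mol/h
Reaction term: ξ·ΔH°_rxn = 1250.4 × 47.9 = 59893 kJ/h
Sensible, feed 69.0→25 °C: -16354 kJ/h
Outlet flows (mol/h): A 769.62, B 1250.4, H₂O 1250.4
Sensible, products 25→96.6 °C: 25538 kJ/h
Q = ΔH = 69077 kJ/h = 19.188 kW
Heat supplied = 19188 W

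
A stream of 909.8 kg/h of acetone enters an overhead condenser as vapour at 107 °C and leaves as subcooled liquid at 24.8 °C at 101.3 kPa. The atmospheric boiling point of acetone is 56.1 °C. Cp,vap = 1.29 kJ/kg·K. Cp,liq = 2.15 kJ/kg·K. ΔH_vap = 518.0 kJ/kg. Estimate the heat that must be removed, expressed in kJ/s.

vapour 107→56.1 °C: -65.661 kJ/kg
condensation at 56.1 °C: -518 kJ/kg
liquid 56.1→24.8 °C: -67.295 kJ/kg
Δh = -65.661 + -518 + -67.295 = -650.96 kJ/kg
Q = ṁ·Δh = 909.8 kg/h × -650.96 kJ/kg = -592240 kJ/h
|Q| = 164.51 kW

Q_c = 165 kJ/s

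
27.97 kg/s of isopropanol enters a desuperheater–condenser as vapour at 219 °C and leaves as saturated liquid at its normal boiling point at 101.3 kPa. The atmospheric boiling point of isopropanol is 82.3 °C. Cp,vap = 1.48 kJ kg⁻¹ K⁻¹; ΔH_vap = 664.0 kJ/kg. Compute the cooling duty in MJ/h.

Q_c = 87200 MJ/h

vapour 219→82.3 °C: -202.32 kJ/kg
condensation at 82.3 °C: -664 kJ/kg
Δh = -202.32 + -664 = -866.32 kJ/kg
Q = ṁ·Δh = 27.97 kg/s × -866.32 kJ/kg = -24231 kJ/s
|Q| = 24231 kW = 87231 MJ/h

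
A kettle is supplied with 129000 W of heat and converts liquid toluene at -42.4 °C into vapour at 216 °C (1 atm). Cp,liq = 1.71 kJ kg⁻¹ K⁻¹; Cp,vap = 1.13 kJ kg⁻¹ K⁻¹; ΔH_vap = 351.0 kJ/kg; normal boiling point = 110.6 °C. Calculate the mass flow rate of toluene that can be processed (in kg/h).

Δh = 1.71×(110.6−-42.4) + 351.0 + 1.13×(216−110.6) = 731.73 kJ/kg
Q = 129000 W = 129 kJ/s = 464400 kJ/h
ṁ = Q/Δh = 464400 / 731.73 = 634.66 kg/h

ṁ = 635 kg/h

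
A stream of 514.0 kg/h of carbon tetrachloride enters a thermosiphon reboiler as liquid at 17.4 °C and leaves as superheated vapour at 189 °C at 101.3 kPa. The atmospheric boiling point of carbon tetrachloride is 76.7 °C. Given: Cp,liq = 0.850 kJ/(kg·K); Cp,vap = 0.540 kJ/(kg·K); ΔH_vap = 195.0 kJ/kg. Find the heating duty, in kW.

liquid 17.4→76.7 °C: 50.405 kJ/kg
vaporisation at 76.7 °C: 195 kJ/kg
vapour 76.7→189 °C: 60.642 kJ/kg
Δh = 50.405 + 195 + 60.642 = 306.05 kJ/kg
Q = ṁ·Δh = 514.0 kg/h × 306.05 kJ/kg = 157310 kJ/h
|Q| = 43.697 kW

Q = 43.7 kW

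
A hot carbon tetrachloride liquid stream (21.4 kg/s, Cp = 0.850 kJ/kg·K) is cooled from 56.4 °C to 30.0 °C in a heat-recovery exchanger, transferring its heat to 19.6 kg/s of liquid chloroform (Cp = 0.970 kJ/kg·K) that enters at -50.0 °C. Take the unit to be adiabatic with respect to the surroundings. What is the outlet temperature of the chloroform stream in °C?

T_c,out = -24.7 °C

Heat released by hot stream: Q = 21.4 × 0.850 × (56.4 − 30.0) = 480.22 kJ/s
Energy balance on cold side (adiabatic exchanger): Q = ṁ_c·Cp_c·(T_c,out − T_c,in)
T_c,out = -50.0 + 480.22/(19.6 × 0.970) = -24.741 °C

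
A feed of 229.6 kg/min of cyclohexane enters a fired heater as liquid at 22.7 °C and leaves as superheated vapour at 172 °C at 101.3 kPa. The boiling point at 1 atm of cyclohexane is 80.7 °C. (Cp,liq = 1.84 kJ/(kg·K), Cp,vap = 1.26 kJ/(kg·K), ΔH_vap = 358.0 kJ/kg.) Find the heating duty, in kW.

liquid 22.7→80.7 °C: 106.72 kJ/kg
vaporisation at 80.7 °C: 358 kJ/kg
vapour 80.7→172 °C: 115.04 kJ/kg
Δh = 106.72 + 358 + 115.04 = 579.76 kJ/kg
Q = ṁ·Δh = 229.6 kg/min × 579.76 kJ/kg = 133110 kJ/min
|Q| = 2218.5 kW

Q = 2220 kW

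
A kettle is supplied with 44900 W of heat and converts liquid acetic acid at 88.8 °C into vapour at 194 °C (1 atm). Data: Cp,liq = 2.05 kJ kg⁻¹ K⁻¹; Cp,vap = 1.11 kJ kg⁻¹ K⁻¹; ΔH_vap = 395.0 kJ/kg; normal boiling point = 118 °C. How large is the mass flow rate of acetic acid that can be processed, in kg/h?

Δh = 2.05×(118−88.8) + 395.0 + 1.11×(194−118) = 539.22 kJ/kg
Q = 44900 W = 44.9 kJ/s = 161640 kJ/h
ṁ = Q/Δh = 161640 / 539.22 = 299.77 kg/h

ṁ = 300 kg/h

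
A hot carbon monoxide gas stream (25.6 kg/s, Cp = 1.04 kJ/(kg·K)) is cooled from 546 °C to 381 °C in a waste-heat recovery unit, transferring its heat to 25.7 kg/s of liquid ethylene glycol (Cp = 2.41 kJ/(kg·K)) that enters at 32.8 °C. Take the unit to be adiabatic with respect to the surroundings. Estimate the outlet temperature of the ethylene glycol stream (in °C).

Heat released by hot stream: Q = 25.6 × 1.04 × (546 − 381) = 4393 kJ/s
Energy balance on cold side (adiabatic exchanger): Q = ṁ_c·Cp_c·(T_c,out − T_c,in)
T_c,out = 32.8 + 4393/(25.7 × 2.41) = 103.73 °C

T_c,out = 104 °C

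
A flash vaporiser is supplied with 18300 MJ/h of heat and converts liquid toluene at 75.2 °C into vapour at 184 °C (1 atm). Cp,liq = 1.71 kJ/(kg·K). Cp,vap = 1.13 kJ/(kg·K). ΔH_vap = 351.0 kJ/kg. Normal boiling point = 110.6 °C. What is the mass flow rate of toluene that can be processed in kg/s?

ṁ = 10.3 kg/s

Δh = 1.71×(110.6−75.2) + 351.0 + 1.13×(184−110.6) = 494.48 kJ/kg
Q = 18300 MJ/h = 5083.3 kJ/s = 5083.3 kJ/s
ṁ = Q/Δh = 5083.3 / 494.48 = 10.28 kg/s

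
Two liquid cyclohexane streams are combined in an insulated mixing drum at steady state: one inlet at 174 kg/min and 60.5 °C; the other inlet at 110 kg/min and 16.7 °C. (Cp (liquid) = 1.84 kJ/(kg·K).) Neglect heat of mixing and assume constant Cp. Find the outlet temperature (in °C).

T_out = 43.5 °C

Energy balance with Q = 0: Σ ṁᵢCp,ᵢ(T_out − Tᵢ) = 0
T_out = Σ ṁᵢCp,ᵢTᵢ / Σ ṁᵢCp,ᵢ
      = 22750 / 522.56 = 43.535 °C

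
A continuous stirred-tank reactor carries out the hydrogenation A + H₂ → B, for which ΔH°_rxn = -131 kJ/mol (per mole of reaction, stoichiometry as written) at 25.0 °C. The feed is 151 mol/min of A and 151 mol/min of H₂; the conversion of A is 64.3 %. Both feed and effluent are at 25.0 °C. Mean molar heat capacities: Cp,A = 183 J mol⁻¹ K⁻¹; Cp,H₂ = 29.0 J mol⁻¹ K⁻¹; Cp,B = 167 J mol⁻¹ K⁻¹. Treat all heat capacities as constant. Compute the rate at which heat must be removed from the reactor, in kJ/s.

Extent of reaction ξ = 0.643 × 151 = 97.093 mol/min
Reaction term: ξ·ΔH°_rxn = 97.093 × -131 = -12719 kJ/min
Q = ΔH = -12719 kJ/min = -211.99 kW
Heat removed = 211.99 kJ/s

Q_out = 212 kJ/s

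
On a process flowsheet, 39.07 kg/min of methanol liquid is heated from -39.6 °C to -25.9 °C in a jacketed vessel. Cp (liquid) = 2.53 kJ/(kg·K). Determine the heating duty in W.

Q = 22600 W

Q = ṁ·Cp·ΔT = 39.07 × 2.53 × (-25.9 − -39.6) = 1354.2 kJ/min
Converting: 1354.2 / 60 s = 22.57 kW
Heating duty = 22570 W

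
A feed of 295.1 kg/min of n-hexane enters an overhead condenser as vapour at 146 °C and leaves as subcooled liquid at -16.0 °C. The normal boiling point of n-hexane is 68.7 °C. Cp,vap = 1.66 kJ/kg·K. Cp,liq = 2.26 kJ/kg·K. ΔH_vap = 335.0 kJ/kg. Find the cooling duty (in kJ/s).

vapour 146→68.7 °C: -128.32 kJ/kg
condensation at 68.7 °C: -335 kJ/kg
liquid 68.7→-16.0 °C: -191.42 kJ/kg
Δh = -128.32 + -335 + -191.42 = -654.74 kJ/kg
Q = ṁ·Δh = 295.1 kg/min × -654.74 kJ/kg = -193210 kJ/min
|Q| = 3220.2 kW

Q_c = 3220 kJ/s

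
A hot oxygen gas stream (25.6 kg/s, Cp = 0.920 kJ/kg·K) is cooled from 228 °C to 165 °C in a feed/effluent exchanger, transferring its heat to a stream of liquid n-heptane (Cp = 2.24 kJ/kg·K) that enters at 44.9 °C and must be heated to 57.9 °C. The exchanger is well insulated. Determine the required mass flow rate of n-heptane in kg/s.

Heat released by hot stream: Q = 25.6 × 0.920 × (228 − 165) = 1483.8 kJ/s
Energy balance on cold side (adiabatic exchanger): Q = ṁ_c·Cp_c·(T_c,out − T_c,in)
ṁ_c = 1483.8 / [2.24 × (57.9 − 44.9)] = 50.954 kg/s

ṁ_c = 51.0 kg/s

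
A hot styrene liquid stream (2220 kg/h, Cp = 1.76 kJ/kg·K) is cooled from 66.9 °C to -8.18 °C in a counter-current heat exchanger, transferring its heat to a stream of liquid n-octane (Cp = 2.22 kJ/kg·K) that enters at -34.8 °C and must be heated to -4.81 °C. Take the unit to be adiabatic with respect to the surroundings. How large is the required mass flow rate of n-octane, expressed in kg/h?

ṁ_c = 4410 kg/h

Heat released by hot stream: Q = 2220 × 1.76 × (66.9 − -8.18) = 293350 kJ/h
Energy balance on cold side (adiabatic exchanger): Q = ṁ_c·Cp_c·(T_c,out − T_c,in)
ṁ_c = 293350 / [2.22 × (-4.81 − -34.8)] = 4406.2 kg/h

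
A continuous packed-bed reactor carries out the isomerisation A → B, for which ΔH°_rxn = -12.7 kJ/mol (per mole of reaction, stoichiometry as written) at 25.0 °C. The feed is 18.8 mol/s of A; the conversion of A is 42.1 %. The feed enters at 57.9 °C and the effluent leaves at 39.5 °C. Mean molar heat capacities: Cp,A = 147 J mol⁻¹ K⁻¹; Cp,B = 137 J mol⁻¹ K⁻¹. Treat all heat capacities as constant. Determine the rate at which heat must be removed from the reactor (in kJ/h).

Extent of reaction ξ = 0.421 × 18.8 = 7.9148 mol/s
Reaction term: ξ·ΔH°_rxn = 7.9148 × -12.7 = -100.52 kJ/s
Sensible, feed 57.9→25 °C: -90.922 kJ/s
Outlet flows (mol/s): A 10.885, B 7.9148
Sensible, products 25→39.5 °C: 38.925 kJ/s
Q = ΔH = -152.52 kJ/s = -152.52 kW
Heat removed = 549060 kJ/h

Q_out = 549000 kJ/h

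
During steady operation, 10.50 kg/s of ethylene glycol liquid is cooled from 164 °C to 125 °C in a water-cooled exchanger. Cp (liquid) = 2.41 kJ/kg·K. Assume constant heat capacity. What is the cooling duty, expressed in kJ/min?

Q_c = 59200 kJ/min

Q = ṁ·Cp·ΔT = 10.50 × 2.41 × (125 − 164) = -986.89 kJ/s
Cooling duty = 59214 kJ/min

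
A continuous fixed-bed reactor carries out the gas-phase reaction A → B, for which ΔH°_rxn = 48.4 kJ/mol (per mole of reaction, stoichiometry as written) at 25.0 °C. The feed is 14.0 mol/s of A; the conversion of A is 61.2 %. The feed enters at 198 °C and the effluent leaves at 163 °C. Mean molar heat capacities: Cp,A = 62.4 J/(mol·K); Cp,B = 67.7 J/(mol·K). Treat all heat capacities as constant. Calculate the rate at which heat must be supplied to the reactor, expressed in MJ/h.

Extent of reaction ξ = 0.612 × 14.0 = 8.568 mol/s
Reaction term: ξ·ΔH°_rxn = 8.568 × 48.4 = 414.69 kJ/s
Sensible, feed 198→25 °C: -151.13 kJ/s
Outlet flows (mol/s): A 5.432, B 8.568
Sensible, products 25→163 °C: 126.82 kJ/s
Q = ΔH = 390.38 kJ/s = 390.38 kW
Heat supplied = 1405.4 MJ/h

Q_in = 1410 MJ/h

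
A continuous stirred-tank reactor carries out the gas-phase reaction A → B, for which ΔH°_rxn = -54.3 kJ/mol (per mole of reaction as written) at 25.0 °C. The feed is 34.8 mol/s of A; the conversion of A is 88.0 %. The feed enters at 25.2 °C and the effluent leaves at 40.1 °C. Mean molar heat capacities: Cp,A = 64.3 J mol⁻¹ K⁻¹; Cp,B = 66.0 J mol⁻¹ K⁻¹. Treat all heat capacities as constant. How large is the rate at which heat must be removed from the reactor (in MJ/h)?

Extent of reaction ξ = 0.880 × 34.8 = 30.624 mol/s
Reaction term: ξ·ΔH°_rxn = 30.624 × -54.3 = -1662.9 kJ/s
Sensible, feed 25.2→25 °C: -0.44753 kJ/s
Outlet flows (mol/s): A 4.176, B 30.624
Sensible, products 25→40.1 °C: 34.574 kJ/s
Q = ΔH = -1628.8 kJ/s = -1628.8 kW
Heat removed = 5863.5 MJ/h

Q_out = 5860 MJ/h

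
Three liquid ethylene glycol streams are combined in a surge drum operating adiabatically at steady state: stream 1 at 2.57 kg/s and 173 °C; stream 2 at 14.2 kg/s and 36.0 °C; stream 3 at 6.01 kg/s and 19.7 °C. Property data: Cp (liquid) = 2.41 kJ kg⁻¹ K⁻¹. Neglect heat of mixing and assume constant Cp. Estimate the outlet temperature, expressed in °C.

T_out = 47.2 °C

Energy balance with Q = 0: Σ ṁᵢCp,ᵢ(T_out − Tᵢ) = 0
T_out = Σ ṁᵢCp,ᵢTᵢ / Σ ṁᵢCp,ᵢ
      = 2588.8 / 54.9 = 47.156 °C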